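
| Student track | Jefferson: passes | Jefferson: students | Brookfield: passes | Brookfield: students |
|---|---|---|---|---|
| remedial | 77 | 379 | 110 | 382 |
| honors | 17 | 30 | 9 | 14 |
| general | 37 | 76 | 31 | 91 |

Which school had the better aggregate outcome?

Brookfield

Remedial: Jefferson 77/379 = 20.3%, Brookfield 110/382 = 28.8% → Brookfield
Honors: Jefferson 17/30 = 56.7%, Brookfield 9/14 = 64.3% → Brookfield
General: Jefferson 37/76 = 48.7%, Brookfield 31/91 = 34.1% → Jefferson
Overall: Jefferson 131/485 = 27.0%, Brookfield 150/487 = 30.8% → Brookfield
(Neither sweeps every student group, but Brookfield has the higher pooled rate.)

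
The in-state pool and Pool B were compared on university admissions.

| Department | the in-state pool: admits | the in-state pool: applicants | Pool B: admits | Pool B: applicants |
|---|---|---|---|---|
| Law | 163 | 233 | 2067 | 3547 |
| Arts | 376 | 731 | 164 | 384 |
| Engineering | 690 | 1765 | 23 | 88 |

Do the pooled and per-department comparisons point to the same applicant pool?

Law: the in-state pool 163/233 = 70.0%, Pool B 2067/3547 = 58.3% → the in-state pool
Arts: the in-state pool 376/731 = 51.4%, Pool B 164/384 = 42.7% → the in-state pool
Engineering: the in-state pool 690/1765 = 39.1%, Pool B 23/88 = 26.1% → the in-state pool
Overall: the in-state pool 1229/2729 = 45.0%, Pool B 2254/4019 = 56.1% → Pool B
The in-state pool wins each department group but Pool B wins overall — the comparison reverses. The in-state pool's applicants skew toward Engineering, which has a lower base rate.

No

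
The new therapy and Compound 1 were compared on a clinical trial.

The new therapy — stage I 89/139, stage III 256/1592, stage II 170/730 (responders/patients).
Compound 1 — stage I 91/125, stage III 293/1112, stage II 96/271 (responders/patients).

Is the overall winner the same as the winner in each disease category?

Stage I: the new therapy 89/139 = 64.0%, Compound 1 91/125 = 72.8% → Compound 1
Stage III: the new therapy 256/1592 = 16.1%, Compound 1 293/1112 = 26.3% → Compound 1
Stage II: the new therapy 170/730 = 23.3%, Compound 1 96/271 = 35.4% → Compound 1
Overall: the new therapy 515/2461 = 20.9%, Compound 1 480/1508 = 31.8% → Compound 1
Compound 1 wins overall and in every disease group — no reversal.

Yes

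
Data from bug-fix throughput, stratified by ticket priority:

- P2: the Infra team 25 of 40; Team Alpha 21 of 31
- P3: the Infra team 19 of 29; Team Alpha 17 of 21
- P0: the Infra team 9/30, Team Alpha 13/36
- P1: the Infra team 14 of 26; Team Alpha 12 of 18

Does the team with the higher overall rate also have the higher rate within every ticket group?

Yes

P2: the Infra team 25/40 = 62.5%, Team Alpha 21/31 = 67.7% → Team Alpha
P3: the Infra team 19/29 = 65.5%, Team Alpha 17/21 = 81.0% → Team Alpha
P0: the Infra team 9/30 = 30.0%, Team Alpha 13/36 = 36.1% → Team Alpha
P1: the Infra team 14/26 = 53.8%, Team Alpha 12/18 = 66.7% → Team Alpha
Overall: the Infra team 67/125 = 53.6%, Team Alpha 63/106 = 59.4% → Team Alpha
Team Alpha wins overall and in every ticket group — no reversal.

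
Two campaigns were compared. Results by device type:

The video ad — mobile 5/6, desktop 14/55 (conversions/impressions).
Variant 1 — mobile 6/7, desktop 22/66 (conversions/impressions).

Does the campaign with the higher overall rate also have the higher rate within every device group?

Mobile: the video ad 5/6 = 83.3%, Variant 1 6/7 = 85.7% → Variant 1
Desktop: the video ad 14/55 = 25.5%, Variant 1 22/66 = 33.3% → Variant 1
Overall: the video ad 19/61 = 31.1%, Variant 1 28/73 = 38.4% → Variant 1
Variant 1 wins overall and in every device group — no reversal.

Yes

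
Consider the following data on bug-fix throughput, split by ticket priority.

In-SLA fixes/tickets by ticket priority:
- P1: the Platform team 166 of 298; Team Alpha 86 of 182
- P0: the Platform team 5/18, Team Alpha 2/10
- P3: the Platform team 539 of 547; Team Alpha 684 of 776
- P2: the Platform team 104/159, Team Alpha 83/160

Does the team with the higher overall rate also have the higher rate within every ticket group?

Yes

P1: the Platform team 166/298 = 55.7%, Team Alpha 86/182 = 47.3% → the Platform team
P0: the Platform team 5/18 = 27.8%, Team Alpha 2/10 = 20.0% → the Platform team
P3: the Platform team 539/547 = 98.5%, Team Alpha 684/776 = 88.1% → the Platform team
P2: the Platform team 104/159 = 65.4%, Team Alpha 83/160 = 51.9% → the Platform team
Overall: the Platform team 814/1022 = 79.6%, Team Alpha 855/1128 = 75.8% → the Platform team
The Platform team wins overall and in every ticket group — no reversal.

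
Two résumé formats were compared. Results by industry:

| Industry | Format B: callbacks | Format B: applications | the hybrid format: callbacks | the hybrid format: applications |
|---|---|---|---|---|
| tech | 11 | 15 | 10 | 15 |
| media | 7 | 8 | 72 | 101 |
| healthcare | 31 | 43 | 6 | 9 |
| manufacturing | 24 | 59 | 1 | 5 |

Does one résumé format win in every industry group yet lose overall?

Yes

Tech: Format B 11/15 = 73.3%, the hybrid format 10/15 = 66.7% → Format B
Media: Format B 7/8 = 87.5%, the hybrid format 72/101 = 71.3% → Format B
Healthcare: Format B 31/43 = 72.1%, the hybrid format 6/9 = 66.7% → Format B
Manufacturing: Format B 24/59 = 40.7%, the hybrid format 1/5 = 20.0% → Format B
Overall: Format B 73/125 = 58.4%, the hybrid format 89/130 = 68.5% → the hybrid format
Format B wins each industry group but the hybrid format wins overall — the comparison reverses. Format B's applications skew toward manufacturing, which has a lower base rate.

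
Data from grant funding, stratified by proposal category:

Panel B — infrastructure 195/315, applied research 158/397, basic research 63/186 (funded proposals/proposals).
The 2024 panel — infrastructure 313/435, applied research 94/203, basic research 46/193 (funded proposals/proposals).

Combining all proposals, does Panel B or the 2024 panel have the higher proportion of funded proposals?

the 2024 panel

Infrastructure: Panel B 195/315 = 61.9%, the 2024 panel 313/435 = 72.0% → the 2024 panel
Applied research: Panel B 158/397 = 39.8%, the 2024 panel 94/203 = 46.3% → the 2024 panel
Basic research: Panel B 63/186 = 33.9%, the 2024 panel 46/193 = 23.8% → Panel B
Overall: Panel B 416/898 = 46.3%, the 2024 panel 453/831 = 54.5% → the 2024 panel
(Neither sweeps every proposal group, but the 2024 panel has the higher pooled rate.)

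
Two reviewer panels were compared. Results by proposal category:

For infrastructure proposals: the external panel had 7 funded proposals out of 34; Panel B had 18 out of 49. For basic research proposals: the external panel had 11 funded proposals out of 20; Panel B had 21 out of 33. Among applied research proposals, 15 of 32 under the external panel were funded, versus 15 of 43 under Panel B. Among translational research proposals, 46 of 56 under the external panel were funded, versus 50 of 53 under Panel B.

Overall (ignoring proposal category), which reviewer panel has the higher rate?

Panel B

Infrastructure: the external panel 7/34 = 20.6%, Panel B 18/49 = 36.7% → Panel B
Basic research: the external panel 11/20 = 55.0%, Panel B 21/33 = 63.6% → Panel B
Applied research: the external panel 15/32 = 46.9%, Panel B 15/43 = 34.9% → the external panel
Translational research: the external panel 46/56 = 82.1%, Panel B 50/53 = 94.3% → Panel B
Overall: the external panel 79/142 = 55.6%, Panel B 104/178 = 58.4% → Panel B
(Neither sweeps every proposal group, but Panel B has the higher pooled rate.)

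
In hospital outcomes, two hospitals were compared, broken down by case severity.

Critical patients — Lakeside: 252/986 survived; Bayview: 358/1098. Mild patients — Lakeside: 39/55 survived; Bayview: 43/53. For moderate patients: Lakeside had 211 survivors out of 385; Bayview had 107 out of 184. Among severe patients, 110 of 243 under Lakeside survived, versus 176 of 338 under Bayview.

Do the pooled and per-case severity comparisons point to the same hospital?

Yes

Critical: Lakeside 252/986 = 25.6%, Bayview 358/1098 = 32.6% → Bayview
Mild: Lakeside 39/55 = 70.9%, Bayview 43/53 = 81.1% → Bayview
Moderate: Lakeside 211/385 = 54.8%, Bayview 107/184 = 58.2% → Bayview
Severe: Lakeside 110/243 = 45.3%, Bayview 176/338 = 52.1% → Bayview
Overall: Lakeside 612/1669 = 36.7%, Bayview 684/1673 = 40.9% → Bayview
Bayview wins overall and in every case group — no reversal.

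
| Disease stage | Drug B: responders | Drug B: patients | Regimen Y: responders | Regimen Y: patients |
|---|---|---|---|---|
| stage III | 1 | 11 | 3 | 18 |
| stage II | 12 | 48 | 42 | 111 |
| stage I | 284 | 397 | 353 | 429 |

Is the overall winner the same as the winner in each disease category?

Stage III: Drug B 1/11 = 9.1%, Regimen Y 3/18 = 16.7% → Regimen Y
Stage II: Drug B 12/48 = 25.0%, Regimen Y 42/111 = 37.8% → Regimen Y
Stage I: Drug B 284/397 = 71.5%, Regimen Y 353/429 = 82.3% → Regimen Y
Overall: Drug B 297/456 = 65.1%, Regimen Y 398/558 = 71.3% → Regimen Y
Regimen Y wins overall and in every disease group — no reversal.

Yes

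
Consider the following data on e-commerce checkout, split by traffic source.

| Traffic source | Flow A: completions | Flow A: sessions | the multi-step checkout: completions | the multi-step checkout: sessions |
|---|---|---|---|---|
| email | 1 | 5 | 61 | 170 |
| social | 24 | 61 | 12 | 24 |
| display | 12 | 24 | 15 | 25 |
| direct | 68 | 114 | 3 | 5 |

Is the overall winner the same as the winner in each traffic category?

Email: Flow A 1/5 = 20.0%, the multi-step checkout 61/170 = 35.9% → the multi-step checkout
Social: Flow A 24/61 = 39.3%, the multi-step checkout 12/24 = 50.0% → the multi-step checkout
Display: Flow A 12/24 = 50.0%, the multi-step checkout 15/25 = 60.0% → the multi-step checkout
Direct: Flow A 68/114 = 59.6%, the multi-step checkout 3/5 = 60.0% → the multi-step checkout
Overall: Flow A 105/204 = 51.5%, the multi-step checkout 91/224 = 40.6% → Flow A
The multi-step checkout wins each traffic group but Flow A wins overall — the comparison reverses. The multi-step checkout's sessions skew toward email, which has a lower base rate.

No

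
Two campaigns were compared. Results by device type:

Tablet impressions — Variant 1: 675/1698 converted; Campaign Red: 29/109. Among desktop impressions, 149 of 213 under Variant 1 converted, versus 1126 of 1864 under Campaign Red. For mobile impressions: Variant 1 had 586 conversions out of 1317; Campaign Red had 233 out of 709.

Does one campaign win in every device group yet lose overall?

Tablet: Variant 1 675/1698 = 39.8%, Campaign Red 29/109 = 26.6% → Variant 1
Desktop: Variant 1 149/213 = 70.0%, Campaign Red 1126/1864 = 60.4% → Variant 1
Mobile: Variant 1 586/1317 = 44.5%, Campaign Red 233/709 = 32.9% → Variant 1
Overall: Variant 1 1410/3228 = 43.7%, Campaign Red 1388/2682 = 51.8% → Campaign Red
Variant 1 wins each device group but Campaign Red wins overall — the comparison reverses. Variant 1's impressions skew toward tablet, which has a lower base rate.

Yes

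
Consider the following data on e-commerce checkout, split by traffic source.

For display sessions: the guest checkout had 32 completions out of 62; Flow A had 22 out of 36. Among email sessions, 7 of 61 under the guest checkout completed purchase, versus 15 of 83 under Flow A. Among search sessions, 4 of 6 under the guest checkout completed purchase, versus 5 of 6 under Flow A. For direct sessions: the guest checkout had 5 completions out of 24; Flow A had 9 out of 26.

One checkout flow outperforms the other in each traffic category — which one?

Display: the guest checkout 32/62 = 51.6%, Flow A 22/36 = 61.1% → Flow A
Email: the guest checkout 7/61 = 11.5%, Flow A 15/83 = 18.1% → Flow A
Search: the guest checkout 4/6 = 66.7%, Flow A 5/6 = 83.3% → Flow A
Direct: the guest checkout 5/24 = 20.8%, Flow A 9/26 = 34.6% → Flow A
Flow A has the higher rate in all 4 groups.

Flow A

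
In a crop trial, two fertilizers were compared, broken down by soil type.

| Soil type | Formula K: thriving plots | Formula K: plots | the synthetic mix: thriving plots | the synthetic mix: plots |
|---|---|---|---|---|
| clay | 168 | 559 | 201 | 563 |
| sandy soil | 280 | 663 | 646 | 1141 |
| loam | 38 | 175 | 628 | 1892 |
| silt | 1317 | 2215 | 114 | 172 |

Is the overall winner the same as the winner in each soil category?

Clay: Formula K 168/559 = 30.1%, the synthetic mix 201/563 = 35.7% → the synthetic mix
Sandy soil: Formula K 280/663 = 42.2%, the synthetic mix 646/1141 = 56.6% → the synthetic mix
Loam: Formula K 38/175 = 21.7%, the synthetic mix 628/1892 = 33.2% → the synthetic mix
Silt: Formula K 1317/2215 = 59.5%, the synthetic mix 114/172 = 66.3% → the synthetic mix
Overall: Formula K 1803/3612 = 49.9%, the synthetic mix 1589/3768 = 42.2% → Formula K
The synthetic mix wins each soil group but Formula K wins overall — the comparison reverses. The synthetic mix's plots skew toward loam, which has a lower base rate.

No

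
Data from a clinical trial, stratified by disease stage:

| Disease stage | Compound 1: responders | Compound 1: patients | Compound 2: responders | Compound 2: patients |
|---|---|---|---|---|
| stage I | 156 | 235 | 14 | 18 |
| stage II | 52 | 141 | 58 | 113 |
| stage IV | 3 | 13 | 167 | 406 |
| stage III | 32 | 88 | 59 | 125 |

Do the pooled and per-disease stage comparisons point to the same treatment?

Stage I: Compound 1 156/235 = 66.4%, Compound 2 14/18 = 77.8% → Compound 2
Stage II: Compound 1 52/141 = 36.9%, Compound 2 58/113 = 51.3% → Compound 2
Stage IV: Compound 1 3/13 = 23.1%, Compound 2 167/406 = 41.1% → Compound 2
Stage III: Compound 1 32/88 = 36.4%, Compound 2 59/125 = 47.2% → Compound 2
Overall: Compound 1 243/477 = 50.9%, Compound 2 298/662 = 45.0% → Compound 1
Compound 2 wins each disease group but Compound 1 wins overall — the comparison reverses. Compound 2's patients skew toward stage IV, which has a lower base rate.

No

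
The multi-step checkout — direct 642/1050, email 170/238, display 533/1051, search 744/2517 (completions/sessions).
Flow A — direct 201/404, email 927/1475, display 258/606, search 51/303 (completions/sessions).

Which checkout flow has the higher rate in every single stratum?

the multi-step checkout

Direct: the multi-step checkout 642/1050 = 61.1%, Flow A 201/404 = 49.8% → the multi-step checkout
Email: the multi-step checkout 170/238 = 71.4%, Flow A 927/1475 = 62.8% → the multi-step checkout
Display: the multi-step checkout 533/1051 = 50.7%, Flow A 258/606 = 42.6% → the multi-step checkout
Search: the multi-step checkout 744/2517 = 29.6%, Flow A 51/303 = 16.8% → the multi-step checkout
The multi-step checkout has the higher rate in all 4 groups.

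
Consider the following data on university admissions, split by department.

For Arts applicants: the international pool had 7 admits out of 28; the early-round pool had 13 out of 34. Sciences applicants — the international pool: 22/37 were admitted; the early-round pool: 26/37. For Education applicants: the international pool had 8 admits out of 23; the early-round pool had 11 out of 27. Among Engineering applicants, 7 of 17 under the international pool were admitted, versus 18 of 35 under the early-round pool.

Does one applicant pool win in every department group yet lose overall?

No

Arts: the international pool 7/28 = 25.0%, the early-round pool 13/34 = 38.2% → the early-round pool
Sciences: the international pool 22/37 = 59.5%, the early-round pool 26/37 = 70.3% → the early-round pool
Education: the international pool 8/23 = 34.8%, the early-round pool 11/27 = 40.7% → the early-round pool
Engineering: the international pool 7/17 = 41.2%, the early-round pool 18/35 = 51.4% → the early-round pool
Overall: the international pool 44/105 = 41.9%, the early-round pool 68/133 = 51.1% → the early-round pool
The early-round pool wins overall and in every department group — no reversal.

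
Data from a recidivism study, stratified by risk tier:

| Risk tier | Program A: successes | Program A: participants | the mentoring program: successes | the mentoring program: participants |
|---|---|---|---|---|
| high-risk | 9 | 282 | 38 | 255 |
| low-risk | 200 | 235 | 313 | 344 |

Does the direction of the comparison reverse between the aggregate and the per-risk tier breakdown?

High-risk: Program A 9/282 = 3.2%, the mentoring program 38/255 = 14.9% → the mentoring program
Low-risk: Program A 200/235 = 85.1%, the mentoring program 313/344 = 91.0% → the mentoring program
Overall: Program A 209/517 = 40.4%, the mentoring program 351/599 = 58.6% → the mentoring program
The mentoring program wins overall and in every risk group — no reversal.

No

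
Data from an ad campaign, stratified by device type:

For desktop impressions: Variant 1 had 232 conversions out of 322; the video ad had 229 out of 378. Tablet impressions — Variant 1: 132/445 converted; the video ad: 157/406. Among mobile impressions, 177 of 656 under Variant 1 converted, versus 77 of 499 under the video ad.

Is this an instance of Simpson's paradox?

No

Desktop: Variant 1 232/322 = 72.0%, the video ad 229/378 = 60.6% → Variant 1
Tablet: Variant 1 132/445 = 29.7%, the video ad 157/406 = 38.7% → the video ad
Mobile: Variant 1 177/656 = 27.0%, the video ad 77/499 = 15.4% → Variant 1
Overall: Variant 1 541/1423 = 38.0%, the video ad 463/1283 = 36.1% → Variant 1
Neither sweeps: Variant 1 wins 2 of 3 groups, the video ad wins 1. Variant 1 wins overall but not every group — no Simpson reversal.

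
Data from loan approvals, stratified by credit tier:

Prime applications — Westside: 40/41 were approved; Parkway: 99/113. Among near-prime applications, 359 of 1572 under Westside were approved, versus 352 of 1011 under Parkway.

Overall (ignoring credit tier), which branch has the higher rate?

Parkway

Prime: Westside 40/41 = 97.6%, Parkway 99/113 = 87.6% → Westside
Near-prime: Westside 359/1572 = 22.8%, Parkway 352/1011 = 34.8% → Parkway
Overall: Westside 399/1613 = 24.7%, Parkway 451/1124 = 40.1% → Parkway
(Neither sweeps every credit group, but Parkway has the higher pooled rate.)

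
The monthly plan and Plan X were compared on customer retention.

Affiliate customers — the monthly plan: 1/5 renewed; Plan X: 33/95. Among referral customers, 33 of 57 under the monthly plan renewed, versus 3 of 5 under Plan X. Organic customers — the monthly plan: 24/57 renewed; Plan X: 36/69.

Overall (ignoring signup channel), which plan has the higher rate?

the monthly plan

Affiliate: the monthly plan 1/5 = 20.0%, Plan X 33/95 = 34.7% → Plan X
Referral: the monthly plan 33/57 = 57.9%, Plan X 3/5 = 60.0% → Plan X
Organic: the monthly plan 24/57 = 42.1%, Plan X 36/69 = 52.2% → Plan X
Overall: the monthly plan 58/119 = 48.7%, Plan X 72/169 = 42.6% → the monthly plan
(Plan X wins every signup group but the monthly plan wins overall — Plan X's customers skew toward the low-rate affiliate group.)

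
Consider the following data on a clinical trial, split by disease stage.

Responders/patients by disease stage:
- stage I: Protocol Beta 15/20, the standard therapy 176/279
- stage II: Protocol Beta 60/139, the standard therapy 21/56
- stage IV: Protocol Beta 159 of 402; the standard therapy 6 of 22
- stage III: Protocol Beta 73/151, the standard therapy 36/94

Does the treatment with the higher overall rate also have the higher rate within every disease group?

No

Stage I: Protocol Beta 15/20 = 75.0%, the standard therapy 176/279 = 63.1% → Protocol Beta
Stage II: Protocol Beta 60/139 = 43.2%, the standard therapy 21/56 = 37.5% → Protocol Beta
Stage IV: Protocol Beta 159/402 = 39.6%, the standard therapy 6/22 = 27.3% → Protocol Beta
Stage III: Protocol Beta 73/151 = 48.3%, the standard therapy 36/94 = 38.3% → Protocol Beta
Overall: Protocol Beta 307/712 = 43.1%, the standard therapy 239/451 = 53.0% → the standard therapy
Protocol Beta wins each disease group but the standard therapy wins overall — the comparison reverses. Protocol Beta's patients skew toward stage IV, which has a lower base rate.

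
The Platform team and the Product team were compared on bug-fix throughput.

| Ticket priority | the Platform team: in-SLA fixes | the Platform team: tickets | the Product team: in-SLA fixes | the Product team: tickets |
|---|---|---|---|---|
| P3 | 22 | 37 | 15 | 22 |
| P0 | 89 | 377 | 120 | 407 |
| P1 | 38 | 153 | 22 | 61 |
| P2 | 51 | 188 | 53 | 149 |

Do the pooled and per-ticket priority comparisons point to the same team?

Yes

P3: the Platform team 22/37 = 59.5%, the Product team 15/22 = 68.2% → the Product team
P0: the Platform team 89/377 = 23.6%, the Product team 120/407 = 29.5% → the Product team
P1: the Platform team 38/153 = 24.8%, the Product team 22/61 = 36.1% → the Product team
P2: the Platform team 51/188 = 27.1%, the Product team 53/149 = 35.6% → the Product team
Overall: the Platform team 200/755 = 26.5%, the Product team 210/639 = 32.9% → the Product team
The Product team wins overall and in every ticket group — no reversal.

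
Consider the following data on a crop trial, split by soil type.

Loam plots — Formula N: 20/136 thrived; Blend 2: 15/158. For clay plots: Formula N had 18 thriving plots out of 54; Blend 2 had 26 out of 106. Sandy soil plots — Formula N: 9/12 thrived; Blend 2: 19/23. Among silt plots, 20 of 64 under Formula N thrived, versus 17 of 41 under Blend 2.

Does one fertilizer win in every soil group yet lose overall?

Loam: Formula N 20/136 = 14.7%, Blend 2 15/158 = 9.5% → Formula N
Clay: Formula N 18/54 = 33.3%, Blend 2 26/106 = 24.5% → Formula N
Sandy soil: Formula N 9/12 = 75.0%, Blend 2 19/23 = 82.6% → Blend 2
Silt: Formula N 20/64 = 31.2%, Blend 2 17/41 = 41.5% → Blend 2
Overall: Formula N 67/266 = 25.2%, Blend 2 77/328 = 23.5% → Formula N
Neither sweeps: Formula N wins 2 of 4 groups, Blend 2 wins 2. Formula N wins overall but not every group — no Simpson reversal.

No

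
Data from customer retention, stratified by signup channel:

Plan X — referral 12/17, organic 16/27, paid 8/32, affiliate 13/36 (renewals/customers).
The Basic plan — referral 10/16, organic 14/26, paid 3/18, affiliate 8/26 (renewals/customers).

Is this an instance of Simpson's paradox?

Referral: Plan X 12/17 = 70.6%, the Basic plan 10/16 = 62.5% → Plan X
Organic: Plan X 16/27 = 59.3%, the Basic plan 14/26 = 53.8% → Plan X
Paid: Plan X 8/32 = 25.0%, the Basic plan 3/18 = 16.7% → Plan X
Affiliate: Plan X 13/36 = 36.1%, the Basic plan 8/26 = 30.8% → Plan X
Overall: Plan X 49/112 = 43.8%, the Basic plan 35/86 = 40.7% → Plan X
Plan X wins overall and in every signup group — no reversal.

No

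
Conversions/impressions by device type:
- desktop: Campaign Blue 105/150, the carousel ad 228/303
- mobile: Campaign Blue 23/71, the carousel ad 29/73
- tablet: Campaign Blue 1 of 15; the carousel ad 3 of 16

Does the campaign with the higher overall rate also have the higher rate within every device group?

Desktop: Campaign Blue 105/150 = 70.0%, the carousel ad 228/303 = 75.2% → the carousel ad
Mobile: Campaign Blue 23/71 = 32.4%, the carousel ad 29/73 = 39.7% → the carousel ad
Tablet: Campaign Blue 1/15 = 6.7%, the carousel ad 3/16 = 18.8% → the carousel ad
Overall: Campaign Blue 129/236 = 54.7%, the carousel ad 260/392 = 66.3% → the carousel ad
The carousel ad wins overall and in every device group — no reversal.

Yes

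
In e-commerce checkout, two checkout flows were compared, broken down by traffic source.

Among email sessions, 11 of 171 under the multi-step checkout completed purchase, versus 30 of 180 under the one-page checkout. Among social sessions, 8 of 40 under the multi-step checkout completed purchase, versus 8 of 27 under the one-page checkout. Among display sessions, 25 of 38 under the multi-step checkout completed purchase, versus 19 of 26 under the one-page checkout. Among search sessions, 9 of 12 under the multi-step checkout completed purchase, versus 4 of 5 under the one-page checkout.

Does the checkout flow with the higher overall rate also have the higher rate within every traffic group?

Email: the multi-step checkout 11/171 = 6.4%, the one-page checkout 30/180 = 16.7% → the one-page checkout
Social: the multi-step checkout 8/40 = 20.0%, the one-page checkout 8/27 = 29.6% → the one-page checkout
Display: the multi-step checkout 25/38 = 65.8%, the one-page checkout 19/26 = 73.1% → the one-page checkout
Search: the multi-step checkout 9/12 = 75.0%, the one-page checkout 4/5 = 80.0% → the one-page checkout
Overall: the multi-step checkout 53/261 = 20.3%, the one-page checkout 61/238 = 25.6% → the one-page checkout
The one-page checkout wins overall and in every traffic group — no reversal.

Yes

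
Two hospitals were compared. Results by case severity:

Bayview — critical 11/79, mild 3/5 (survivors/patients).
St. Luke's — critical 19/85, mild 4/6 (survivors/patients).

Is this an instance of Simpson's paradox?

Critical: Bayview 11/79 = 13.9%, St. Luke's 19/85 = 22.4% → St. Luke's
Mild: Bayview 3/5 = 60.0%, St. Luke's 4/6 = 66.7% → St. Luke's
Overall: Bayview 14/84 = 16.7%, St. Luke's 23/91 = 25.3% → St. Luke's
St. Luke's wins overall and in every case group — no reversal.

No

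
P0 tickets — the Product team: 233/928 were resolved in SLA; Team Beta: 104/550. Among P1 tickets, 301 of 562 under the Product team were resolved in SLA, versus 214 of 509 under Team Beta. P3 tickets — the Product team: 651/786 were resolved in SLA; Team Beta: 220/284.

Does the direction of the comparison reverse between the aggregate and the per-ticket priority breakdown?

P0: the Product team 233/928 = 25.1%, Team Beta 104/550 = 18.9% → the Product team
P1: the Product team 301/562 = 53.6%, Team Beta 214/509 = 42.0% → the Product team
P3: the Product team 651/786 = 82.8%, Team Beta 220/284 = 77.5% → the Product team
Overall: the Product team 1185/2276 = 52.1%, Team Beta 538/1343 = 40.1% → the Product team
The Product team wins overall and in every ticket group — no reversal.

No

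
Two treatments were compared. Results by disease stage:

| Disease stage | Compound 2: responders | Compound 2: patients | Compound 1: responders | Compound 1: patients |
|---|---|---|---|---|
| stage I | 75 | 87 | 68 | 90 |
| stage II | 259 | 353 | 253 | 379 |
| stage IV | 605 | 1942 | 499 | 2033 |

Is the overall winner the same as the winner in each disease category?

Yes

Stage I: Compound 2 75/87 = 86.2%, Compound 1 68/90 = 75.6% → Compound 2
Stage II: Compound 2 259/353 = 73.4%, Compound 1 253/379 = 66.8% → Compound 2
Stage IV: Compound 2 605/1942 = 31.2%, Compound 1 499/2033 = 24.5% → Compound 2
Overall: Compound 2 939/2382 = 39.4%, Compound 1 820/2502 = 32.8% → Compound 2
Compound 2 wins overall and in every disease group — no reversal.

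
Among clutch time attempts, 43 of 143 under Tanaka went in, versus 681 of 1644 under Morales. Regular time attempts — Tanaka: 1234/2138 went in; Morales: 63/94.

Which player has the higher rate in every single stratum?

Clutch time: Tanaka 43/143 = 30.1%, Morales 681/1644 = 41.4% → Morales
Regular time: Tanaka 1234/2138 = 57.7%, Morales 63/94 = 67.0% → Morales
Morales has the higher rate in both groups.

Morales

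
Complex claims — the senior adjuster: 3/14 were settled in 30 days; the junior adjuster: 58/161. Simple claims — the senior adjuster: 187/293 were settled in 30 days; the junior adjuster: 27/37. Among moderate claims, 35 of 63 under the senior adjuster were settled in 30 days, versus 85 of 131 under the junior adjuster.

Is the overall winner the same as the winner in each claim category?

Complex: the senior adjuster 3/14 = 21.4%, the junior adjuster 58/161 = 36.0% → the junior adjuster
Simple: the senior adjuster 187/293 = 63.8%, the junior adjuster 27/37 = 73.0% → the junior adjuster
Moderate: the senior adjuster 35/63 = 55.6%, the junior adjuster 85/131 = 64.9% → the junior adjuster
Overall: the senior adjuster 225/370 = 60.8%, the junior adjuster 170/329 = 51.7% → the senior adjuster
The junior adjuster wins each claim group but the senior adjuster wins overall — the comparison reverses. The junior adjuster's claims skew toward complex, which has a lower base rate.

No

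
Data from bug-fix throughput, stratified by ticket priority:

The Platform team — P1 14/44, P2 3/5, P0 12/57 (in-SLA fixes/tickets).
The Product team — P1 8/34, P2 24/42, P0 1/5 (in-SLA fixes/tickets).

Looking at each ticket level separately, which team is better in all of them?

P1: the Platform team 14/44 = 31.8%, the Product team 8/34 = 23.5% → the Platform team
P2: the Platform team 3/5 = 60.0%, the Product team 24/42 = 57.1% → the Platform team
P0: the Platform team 12/57 = 21.1%, the Product team 1/5 = 20.0% → the Platform team
The Platform team has the higher rate in all 3 groups.

the Platform team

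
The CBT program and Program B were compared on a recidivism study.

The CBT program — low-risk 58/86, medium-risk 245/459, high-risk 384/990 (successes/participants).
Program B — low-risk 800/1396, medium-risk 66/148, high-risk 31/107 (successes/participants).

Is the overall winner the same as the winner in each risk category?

No

Low-risk: the CBT program 58/86 = 67.4%, Program B 800/1396 = 57.3% → the CBT program
Medium-risk: the CBT program 245/459 = 53.4%, Program B 66/148 = 44.6% → the CBT program
High-risk: the CBT program 384/990 = 38.8%, Program B 31/107 = 29.0% → the CBT program
Overall: the CBT program 687/1535 = 44.8%, Program B 897/1651 = 54.3% → Program B
The CBT program wins each risk group but Program B wins overall — the comparison reverses. The CBT program's participants skew toward high-risk, which has a lower base rate.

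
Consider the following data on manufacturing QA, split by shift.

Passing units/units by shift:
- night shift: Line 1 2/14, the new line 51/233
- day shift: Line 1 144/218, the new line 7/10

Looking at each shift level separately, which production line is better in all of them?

the new line

Night shift: Line 1 2/14 = 14.3%, the new line 51/233 = 21.9% → the new line
Day shift: Line 1 144/218 = 66.1%, the new line 7/10 = 70.0% → the new line
The new line has the higher rate in both groups.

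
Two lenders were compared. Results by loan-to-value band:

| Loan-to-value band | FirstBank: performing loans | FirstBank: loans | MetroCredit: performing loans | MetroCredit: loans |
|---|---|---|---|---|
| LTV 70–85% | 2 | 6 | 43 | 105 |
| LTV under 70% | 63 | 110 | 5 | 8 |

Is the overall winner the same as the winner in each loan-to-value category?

No

LTV 70–85%: FirstBank 2/6 = 33.3%, MetroCredit 43/105 = 41.0% → MetroCredit
LTV under 70%: FirstBank 63/110 = 57.3%, MetroCredit 5/8 = 62.5% → MetroCredit
Overall: FirstBank 65/116 = 56.0%, MetroCredit 48/113 = 42.5% → FirstBank
MetroCredit wins each loan-to-value group but FirstBank wins overall — the comparison reverses. MetroCredit's loans skew toward LTV 70–85%, which has a lower base rate.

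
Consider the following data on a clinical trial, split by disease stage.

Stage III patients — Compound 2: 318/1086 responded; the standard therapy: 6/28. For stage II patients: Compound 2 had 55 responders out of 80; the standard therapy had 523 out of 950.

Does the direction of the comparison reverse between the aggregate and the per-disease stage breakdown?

Stage III: Compound 2 318/1086 = 29.3%, the standard therapy 6/28 = 21.4% → Compound 2
Stage II: Compound 2 55/80 = 68.8%, the standard therapy 523/950 = 55.1% → Compound 2
Overall: Compound 2 373/1166 = 32.0%, the standard therapy 529/978 = 54.1% → the standard therapy
Compound 2 wins each disease group but the standard therapy wins overall — the comparison reverses. Compound 2's patients skew toward stage III, which has a lower base rate.

Yes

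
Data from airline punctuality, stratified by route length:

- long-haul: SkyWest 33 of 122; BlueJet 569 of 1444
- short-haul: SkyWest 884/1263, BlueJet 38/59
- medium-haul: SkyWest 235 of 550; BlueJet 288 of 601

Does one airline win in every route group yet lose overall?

Long-haul: SkyWest 33/122 = 27.0%, BlueJet 569/1444 = 39.4% → BlueJet
Short-haul: SkyWest 884/1263 = 70.0%, BlueJet 38/59 = 64.4% → SkyWest
Medium-haul: SkyWest 235/550 = 42.7%, BlueJet 288/601 = 47.9% → BlueJet
Overall: SkyWest 1152/1935 = 59.5%, BlueJet 895/2104 = 42.5% → SkyWest
Neither sweeps: SkyWest wins 1 of 3 groups, BlueJet wins 2. SkyWest wins overall but not every group — no Simpson reversal.

No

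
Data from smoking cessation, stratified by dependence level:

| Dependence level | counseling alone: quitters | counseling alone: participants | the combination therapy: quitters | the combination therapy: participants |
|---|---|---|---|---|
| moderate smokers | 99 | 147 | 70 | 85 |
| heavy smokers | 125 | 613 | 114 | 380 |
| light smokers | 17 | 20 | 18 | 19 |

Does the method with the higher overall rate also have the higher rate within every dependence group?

Moderate smokers: counseling alone 99/147 = 67.3%, the combination therapy 70/85 = 82.4% → the combination therapy
Heavy smokers: counseling alone 125/613 = 20.4%, the combination therapy 114/380 = 30.0% → the combination therapy
Light smokers: counseling alone 17/20 = 85.0%, the combination therapy 18/19 = 94.7% → the combination therapy
Overall: counseling alone 241/780 = 30.9%, the combination therapy 202/484 = 41.7% → the combination therapy
The combination therapy wins overall and in every dependence group — no reversal.

Yes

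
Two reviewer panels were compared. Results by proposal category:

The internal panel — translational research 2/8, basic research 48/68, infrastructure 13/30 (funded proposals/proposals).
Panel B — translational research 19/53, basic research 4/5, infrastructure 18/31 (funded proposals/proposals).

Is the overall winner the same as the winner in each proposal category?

No

Translational research: the internal panel 2/8 = 25.0%, Panel B 19/53 = 35.8% → Panel B
Basic research: the internal panel 48/68 = 70.6%, Panel B 4/5 = 80.0% → Panel B
Infrastructure: the internal panel 13/30 = 43.3%, Panel B 18/31 = 58.1% → Panel B
Overall: the internal panel 63/106 = 59.4%, Panel B 41/89 = 46.1% → the internal panel
Panel B wins each proposal group but the internal panel wins overall — the comparison reverses. Panel B's proposals skew toward translational research, which has a lower base rate.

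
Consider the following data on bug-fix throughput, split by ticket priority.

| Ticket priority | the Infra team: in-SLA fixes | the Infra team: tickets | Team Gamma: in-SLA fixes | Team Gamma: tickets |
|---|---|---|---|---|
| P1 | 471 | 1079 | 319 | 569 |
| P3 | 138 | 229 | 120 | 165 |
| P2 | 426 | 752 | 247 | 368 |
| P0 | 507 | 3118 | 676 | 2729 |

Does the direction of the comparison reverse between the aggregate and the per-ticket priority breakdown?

No

P1: the Infra team 471/1079 = 43.7%, Team Gamma 319/569 = 56.1% → Team Gamma
P3: the Infra team 138/229 = 60.3%, Team Gamma 120/165 = 72.7% → Team Gamma
P2: the Infra team 426/752 = 56.6%, Team Gamma 247/368 = 67.1% → Team Gamma
P0: the Infra team 507/3118 = 16.3%, Team Gamma 676/2729 = 24.8% → Team Gamma
Overall: the Infra team 1542/5178 = 29.8%, Team Gamma 1362/3831 = 35.6% → Team Gamma
Team Gamma wins overall and in every ticket group — no reversal.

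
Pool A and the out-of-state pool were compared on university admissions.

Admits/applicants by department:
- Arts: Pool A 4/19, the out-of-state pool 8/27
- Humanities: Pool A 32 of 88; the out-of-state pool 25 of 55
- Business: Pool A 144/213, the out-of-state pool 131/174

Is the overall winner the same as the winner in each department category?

Yes

Arts: Pool A 4/19 = 21.1%, the out-of-state pool 8/27 = 29.6% → the out-of-state pool
Humanities: Pool A 32/88 = 36.4%, the out-of-state pool 25/55 = 45.5% → the out-of-state pool
Business: Pool A 144/213 = 67.6%, the out-of-state pool 131/174 = 75.3% → the out-of-state pool
Overall: Pool A 180/320 = 56.2%, the out-of-state pool 164/256 = 64.1% → the out-of-state pool
The out-of-state pool wins overall and in every department group — no reversal.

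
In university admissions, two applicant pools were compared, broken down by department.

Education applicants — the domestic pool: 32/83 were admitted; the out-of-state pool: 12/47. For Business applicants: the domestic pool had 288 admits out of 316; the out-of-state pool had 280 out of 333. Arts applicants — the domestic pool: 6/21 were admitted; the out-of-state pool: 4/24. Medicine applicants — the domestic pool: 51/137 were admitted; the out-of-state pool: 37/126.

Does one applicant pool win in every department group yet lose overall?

Education: the domestic pool 32/83 = 38.6%, the out-of-state pool 12/47 = 25.5% → the domestic pool
Business: the domestic pool 288/316 = 91.1%, the out-of-state pool 280/333 = 84.1% → the domestic pool
Arts: the domestic pool 6/21 = 28.6%, the out-of-state pool 4/24 = 16.7% → the domestic pool
Medicine: the domestic pool 51/137 = 37.2%, the out-of-state pool 37/126 = 29.4% → the domestic pool
Overall: the domestic pool 377/557 = 67.7%, the out-of-state pool 333/530 = 62.8% → the domestic pool
The domestic pool wins overall and in every department group — no reversal.

No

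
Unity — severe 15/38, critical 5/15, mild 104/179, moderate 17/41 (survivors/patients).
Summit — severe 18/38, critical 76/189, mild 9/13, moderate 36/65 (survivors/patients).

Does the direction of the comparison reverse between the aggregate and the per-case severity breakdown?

Severe: Unity 15/38 = 39.5%, Summit 18/38 = 47.4% → Summit
Critical: Unity 5/15 = 33.3%, Summit 76/189 = 40.2% → Summit
Mild: Unity 104/179 = 58.1%, Summit 9/13 = 69.2% → Summit
Moderate: Unity 17/41 = 41.5%, Summit 36/65 = 55.4% → Summit
Overall: Unity 141/273 = 51.6%, Summit 139/305 = 45.6% → Unity
Summit wins each case group but Unity wins overall — the comparison reverses. Summit's patients skew toward critical, which has a lower base rate.

Yes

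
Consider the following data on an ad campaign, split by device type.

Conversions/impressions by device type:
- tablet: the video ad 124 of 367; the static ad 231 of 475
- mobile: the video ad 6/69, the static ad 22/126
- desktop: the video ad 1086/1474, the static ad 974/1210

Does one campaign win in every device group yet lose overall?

No

Tablet: the video ad 124/367 = 33.8%, the static ad 231/475 = 48.6% → the static ad
Mobile: the video ad 6/69 = 8.7%, the static ad 22/126 = 17.5% → the static ad
Desktop: the video ad 1086/1474 = 73.7%, the static ad 974/1210 = 80.5% → the static ad
Overall: the video ad 1216/1910 = 63.7%, the static ad 1227/1811 = 67.8% → the static ad
The static ad wins overall and in every device group — no reversal.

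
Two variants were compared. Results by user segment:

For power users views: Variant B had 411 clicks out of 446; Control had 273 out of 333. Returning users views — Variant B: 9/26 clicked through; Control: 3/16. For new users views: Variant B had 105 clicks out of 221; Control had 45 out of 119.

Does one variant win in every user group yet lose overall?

No

Power users: Variant B 411/446 = 92.2%, Control 273/333 = 82.0% → Variant B
Returning users: Variant B 9/26 = 34.6%, Control 3/16 = 18.8% → Variant B
New users: Variant B 105/221 = 47.5%, Control 45/119 = 37.8% → Variant B
Overall: Variant B 525/693 = 75.8%, Control 321/468 = 68.6% → Variant B
Variant B wins overall and in every user group — no reversal.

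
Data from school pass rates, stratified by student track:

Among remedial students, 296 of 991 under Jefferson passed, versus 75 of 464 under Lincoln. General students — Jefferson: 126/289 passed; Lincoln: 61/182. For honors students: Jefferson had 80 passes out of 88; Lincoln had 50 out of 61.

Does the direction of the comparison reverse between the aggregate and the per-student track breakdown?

No

Remedial: Jefferson 296/991 = 29.9%, Lincoln 75/464 = 16.2% → Jefferson
General: Jefferson 126/289 = 43.6%, Lincoln 61/182 = 33.5% → Jefferson
Honors: Jefferson 80/88 = 90.9%, Lincoln 50/61 = 82.0% → Jefferson
Overall: Jefferson 502/1368 = 36.7%, Lincoln 186/707 = 26.3% → Jefferson
Jefferson wins overall and in every student group — no reversal.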